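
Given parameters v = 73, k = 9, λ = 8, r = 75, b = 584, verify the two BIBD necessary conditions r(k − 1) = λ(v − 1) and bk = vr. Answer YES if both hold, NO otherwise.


Condition (i): r(k − 1) = 75·8 = 600; λ(v − 1) = 8·72 = 576. Match? NO.
Condition (ii): bk = 584·9 = 5256; vr = 73·75 = 5475. Match? NO.
Both conditions hold? NO.

NO


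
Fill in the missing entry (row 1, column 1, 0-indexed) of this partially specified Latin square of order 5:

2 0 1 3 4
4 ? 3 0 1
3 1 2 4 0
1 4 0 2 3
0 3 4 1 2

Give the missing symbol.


Row 1 contains symbols [0, 1, 3, 4] — missing [2].
Column 1 contains symbols [0, 1, 3, 4] — missing [2].
The missing symbol must appear in both missing sets; intersection = [2].
Therefore the hidden value is 2.

Missing value = 2.


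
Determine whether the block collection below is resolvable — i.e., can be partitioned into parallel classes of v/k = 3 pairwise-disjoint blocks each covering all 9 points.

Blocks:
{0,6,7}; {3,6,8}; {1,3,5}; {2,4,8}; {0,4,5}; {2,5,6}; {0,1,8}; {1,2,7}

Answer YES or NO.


v = 9, block size k = 3, number of blocks = 8.
For resolvability, blocks must partition into parallel classes of size v/k = 3.
Total blocks must therefore be a multiple of 3: 8 = 3·2 + 2 ⇒ not divisible ✗.
Resolvable? NO.

NO


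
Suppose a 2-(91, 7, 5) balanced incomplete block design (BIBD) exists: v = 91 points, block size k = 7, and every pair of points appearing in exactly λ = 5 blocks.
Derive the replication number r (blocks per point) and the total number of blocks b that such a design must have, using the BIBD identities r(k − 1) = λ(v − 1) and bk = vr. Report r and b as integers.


Any 2-(v, k, λ) BIBD satisfies two necessary conditions:
  (i)  Each point sits in r blocks, and counting incidences through any fixed point gives r(k − 1) = λ(v − 1), so r = λ(v − 1)/(k − 1).
  (ii) Total incidences bk = vr, so b = vr/k.
Step 1: r = λ(v − 1)/(k − 1) = 5·(91 − 1)/(7 − 1) = 5·90/6 = 450/6 = 75.
Step 2: b = vr/k = 91·75/7 = 6825/7 = 975.
Check integrality: r = 75 ∈ Z ✓, b = 975 ∈ Z ✓.
(These identities are necessary conditions: they determine r and b for any design with these parameters, but do not by themselves prove that one exists.)

r = 75, b = 975.


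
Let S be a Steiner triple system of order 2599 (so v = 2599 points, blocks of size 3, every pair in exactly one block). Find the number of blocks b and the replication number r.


An STS(v) is a 2-(v, 3, 1) BIBD: block size k = 3, λ = 1.
Replication: r(k − 1) = λ(v − 1) ⇒ r·2 = 2599 − 1 = 2598 ⇒ r = 1299.
Block count: b = v(v − 1)/6 = 2599·2598/6 = 6752202/6 = 1125367.
(Check via bk = vr: 1125367·3 = 3376101 = 2599·1299 = 3376101 ✓.)

r = 1299, b = 1125367.


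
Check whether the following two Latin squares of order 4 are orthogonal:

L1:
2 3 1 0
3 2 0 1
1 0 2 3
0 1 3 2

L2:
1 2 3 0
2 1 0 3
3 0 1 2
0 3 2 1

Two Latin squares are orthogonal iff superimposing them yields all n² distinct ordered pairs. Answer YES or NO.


Form the n² = 16 superimposed pairs (L1[i][j], L2[i][j]), row by row (rows and columns indexed from 0):
row 0: (2,1) (3,2) (1,3) (0,0)
row 1: (3,2) (2,1) (0,0) (1,3)
row 2: (1,3) (0,0) (2,1) (3,2)
row 3: (0,0) (1,3) (3,2) (2,1)
Orthogonality requires all 16 pairs distinct.
But the pair (3,2) repeats: cell (0,1) has L1 = 3, L2 = 2, and cell (1,0) has L1 = 3, L2 = 2.
A repeated pair means some other pair never occurs (only 4 distinct pairs out of 16), so the squares are not orthogonal.
Conclusion: NO.

NO


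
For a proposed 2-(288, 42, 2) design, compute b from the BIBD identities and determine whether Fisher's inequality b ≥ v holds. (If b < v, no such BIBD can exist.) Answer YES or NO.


r = λ(v − 1)/(k − 1) = 2·287/41 = 14.
b = vr/k = 288·14/42 = 96.
Fisher's inequality: b ≥ v ⇔ 96 ≥ 288? NO.

NO


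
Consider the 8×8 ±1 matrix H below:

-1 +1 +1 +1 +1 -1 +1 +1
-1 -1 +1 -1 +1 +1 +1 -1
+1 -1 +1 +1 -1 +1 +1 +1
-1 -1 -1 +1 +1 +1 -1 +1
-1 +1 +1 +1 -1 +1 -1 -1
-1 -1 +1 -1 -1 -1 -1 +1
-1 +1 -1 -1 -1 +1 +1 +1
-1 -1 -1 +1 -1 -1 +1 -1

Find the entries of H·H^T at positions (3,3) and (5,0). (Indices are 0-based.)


Row 0 of H: [-1, 1, 1, 1, 1, -1, 1, 1].
Row 3 of H: [-1, -1, -1, 1, 1, 1, -1, 1].
Row 5 of H: [-1, -1, 1, -1, -1, -1, -1, 1].
(H·H^T)[3][3] = Σ_j H[3][j]·H[3][j] = (-1)² + (-1)² + (-1)² + (1)² + (1)² + (1)² + (-1)² + (1)² = 1 + 1 + 1 + 1 + 1 + 1 + 1 + 1 = 8.
(H·H^T)[5][0] = Σ_j H[5][j]·H[0][j] = (-1)·(-1) + (-1)·(1) + (1)·(1) + (-1)·(1) + (-1)·(1) + (-1)·(-1) + (-1)·(1) + (1)·(1) = 1 + -1 + 1 + -1 + -1 + 1 + -1 + 1 = 0.
So rows 5 and 0 are orthogonal; the diagonal entry equals n = 8.

(3,3) entry = 8; (5,0) entry = 0.


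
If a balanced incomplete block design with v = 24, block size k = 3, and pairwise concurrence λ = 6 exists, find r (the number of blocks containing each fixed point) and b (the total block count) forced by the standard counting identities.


Any 2-(v, k, λ) BIBD satisfies two necessary conditions:
  (i)  Each point sits in r blocks, and counting incidences through any fixed point gives r(k − 1) = λ(v − 1), so r = λ(v − 1)/(k − 1).
  (ii) Total incidences bk = vr, so b = vr/k.
Step 1: r = λ(v − 1)/(k − 1) = 6·(24 − 1)/(3 − 1) = 6·23/2 = 138/2 = 69.
Step 2: b = vr/k = 24·69/3 = 1656/3 = 552.
Check integrality: r = 69 ∈ Z ✓, b = 552 ∈ Z ✓.
(These identities are necessary conditions: they determine r and b for any design with these parameters, but do not by themselves prove that one exists.)

r = 69, b = 552.


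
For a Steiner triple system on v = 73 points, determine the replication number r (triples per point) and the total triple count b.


An STS(v) is a 2-(v, 3, 1) BIBD: block size k = 3, λ = 1.
Replication: r(k − 1) = λ(v − 1) ⇒ r·2 = 73 − 1 = 72 ⇒ r = 36.
Block count: bk = vr ⇒ b·3 = 73·36 = 2628 ⇒ b = 876.

r = 36, b = 876.


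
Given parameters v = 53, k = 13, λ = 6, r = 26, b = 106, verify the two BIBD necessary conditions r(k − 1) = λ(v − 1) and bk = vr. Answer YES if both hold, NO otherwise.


Condition (i): r(k − 1) = 26·12 = 312; λ(v − 1) = 6·52 = 312. Match? YES.
Condition (ii): bk = 106·13 = 1378; vr = 53·26 = 1378. Match? YES.
Both conditions hold? YES.

YES


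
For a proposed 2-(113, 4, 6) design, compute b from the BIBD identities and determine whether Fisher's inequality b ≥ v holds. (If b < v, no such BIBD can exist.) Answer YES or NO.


r = λ(v − 1)/(k − 1) = 6·112/3 = 224.
b = vr/k = 113·224/4 = 6328.
Fisher's inequality: b ≥ v ⇔ 6328 ≥ 113? YES.

YES


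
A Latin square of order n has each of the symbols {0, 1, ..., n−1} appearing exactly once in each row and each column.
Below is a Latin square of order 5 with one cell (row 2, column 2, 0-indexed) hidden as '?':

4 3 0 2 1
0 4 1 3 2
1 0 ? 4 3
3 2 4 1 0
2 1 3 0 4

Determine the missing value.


Row 2 contains symbols [0, 1, 3, 4] — missing [2].
Column 2 contains symbols [0, 1, 3, 4] — missing [2].
The missing symbol must appear in both missing sets; intersection = [2].
Therefore the hidden value is 2.

Missing value = 2.


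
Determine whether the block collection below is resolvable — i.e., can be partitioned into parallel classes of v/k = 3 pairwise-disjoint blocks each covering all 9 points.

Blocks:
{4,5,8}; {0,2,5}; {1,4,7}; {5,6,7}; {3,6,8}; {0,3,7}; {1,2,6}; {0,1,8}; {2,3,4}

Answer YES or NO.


v = 9, block size k = 3, number of blocks = 9.
For resolvability, blocks must partition into parallel classes of size v/k = 3.
Total blocks must therefore be a multiple of 3: 9 = 3·3 + 0 ⇒ divisible ✓.
Greedy packing gives 3 candidate class(es). Each should be a full parallel class (size 3, covers all 9 points).
  Class 1 (3 blocks): {4,5,8}; {0,3,7}; {1,2,6}. Points covered: [0, 1, 2, 3, 4, 5, 6, 7, 8].
  Class 2 (3 blocks): {0,2,5}; {1,4,7}; {3,6,8}. Points covered: [0, 1, 2, 3, 4, 5, 6, 7, 8].
  Class 3 (3 blocks): {5,6,7}; {0,1,8}; {2,3,4}. Points covered: [0, 1, 2, 3, 4, 5, 6, 7, 8].
All classes full (size 3)? YES. All classes cover every point? YES.
Resolvable? YES.

YES


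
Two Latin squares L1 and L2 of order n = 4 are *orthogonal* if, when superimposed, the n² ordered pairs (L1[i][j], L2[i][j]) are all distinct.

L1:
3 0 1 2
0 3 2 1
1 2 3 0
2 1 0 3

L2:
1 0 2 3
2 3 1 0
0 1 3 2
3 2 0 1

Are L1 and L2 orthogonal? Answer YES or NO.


Form the n² = 16 superimposed pairs (L1[i][j], L2[i][j]), row by row (rows and columns indexed from 0):
row 0: (3,1) (0,0) (1,2) (2,3)
row 1: (0,2) (3,3) (2,1) (1,0)
row 2: (1,0) (2,1) (3,3) (0,2)
row 3: (2,3) (1,2) (0,0) (3,1)
Orthogonality requires all 16 pairs distinct.
But the pair (1,0) repeats: cell (1,3) has L1 = 1, L2 = 0, and cell (2,0) has L1 = 1, L2 = 0.
A repeated pair means some other pair never occurs (only 8 distinct pairs out of 16), so the squares are not orthogonal.
Conclusion: NO.

NO


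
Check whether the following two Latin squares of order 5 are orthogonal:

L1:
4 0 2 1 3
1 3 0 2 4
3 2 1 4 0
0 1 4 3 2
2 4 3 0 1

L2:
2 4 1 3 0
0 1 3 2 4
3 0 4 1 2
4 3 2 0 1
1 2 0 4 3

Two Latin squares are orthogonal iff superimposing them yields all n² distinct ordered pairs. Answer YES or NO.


Form the n² = 25 superimposed pairs (L1[i][j], L2[i][j]), row by row (rows and columns indexed from 0):
row 0: (4,2) (0,4) (2,1) (1,3) (3,0)
row 1: (1,0) (3,1) (0,3) (2,2) (4,4)
row 2: (3,3) (2,0) (1,4) (4,1) (0,2)
row 3: (0,4) (1,3) (4,2) (3,0) (2,1)
row 4: (2,1) (4,2) (3,0) (0,4) (1,3)
Orthogonality requires all 25 pairs distinct.
But the pair (0,4) repeats: cell (0,1) has L1 = 0, L2 = 4, and cell (3,0) has L1 = 0, L2 = 4.
A repeated pair means some other pair never occurs (only 15 distinct pairs out of 25), so the squares are not orthogonal.
Conclusion: NO.

NO


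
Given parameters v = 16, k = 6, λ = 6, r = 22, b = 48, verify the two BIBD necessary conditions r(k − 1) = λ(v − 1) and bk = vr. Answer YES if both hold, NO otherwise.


Condition (i): r(k − 1) = 22·5 = 110; λ(v − 1) = 6·15 = 90. Match? NO.
Condition (ii): bk = 48·6 = 288; vr = 16·22 = 352. Match? NO.
Both conditions hold? NO.

NO


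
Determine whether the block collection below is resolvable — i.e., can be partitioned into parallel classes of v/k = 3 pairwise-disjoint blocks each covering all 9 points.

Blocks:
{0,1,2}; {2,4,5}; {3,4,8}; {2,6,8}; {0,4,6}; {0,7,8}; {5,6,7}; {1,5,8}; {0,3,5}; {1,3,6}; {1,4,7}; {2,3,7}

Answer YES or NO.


v = 9, block size k = 3, number of blocks = 12.
For resolvability, blocks must partition into parallel classes of size v/k = 3.
Total blocks must therefore be a multiple of 3: 12 = 3·4 + 0 ⇒ divisible ✓.
Greedy packing gives 4 candidate class(es). Each should be a full parallel class (size 3, covers all 9 points).
  Class 1 (3 blocks): {0,1,2}; {3,4,8}; {5,6,7}. Points covered: [0, 1, 2, 3, 4, 5, 6, 7, 8].
  Class 2 (3 blocks): {2,4,5}; {0,7,8}; {1,3,6}. Points covered: [0, 1, 2, 3, 4, 5, 6, 7, 8].
  Class 3 (3 blocks): {2,6,8}; {0,3,5}; {1,4,7}. Points covered: [0, 1, 2, 3, 4, 5, 6, 7, 8].
  Class 4 (3 blocks): {0,4,6}; {1,5,8}; {2,3,7}. Points covered: [0, 1, 2, 3, 4, 5, 6, 7, 8].
All classes full (size 3)? YES. All classes cover every point? YES.
Resolvable? YES.

YES


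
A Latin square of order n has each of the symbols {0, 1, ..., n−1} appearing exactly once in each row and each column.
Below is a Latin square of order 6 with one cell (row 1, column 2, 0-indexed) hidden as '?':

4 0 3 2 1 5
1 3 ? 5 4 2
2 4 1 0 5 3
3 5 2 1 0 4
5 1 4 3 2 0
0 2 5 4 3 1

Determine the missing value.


Row 1 contains symbols [1, 2, 3, 4, 5] — missing [0].
Column 2 contains symbols [1, 2, 3, 4, 5] — missing [0].
The missing symbol must appear in both missing sets; intersection = [0].
Therefore the hidden value is 0.

Missing value = 0.


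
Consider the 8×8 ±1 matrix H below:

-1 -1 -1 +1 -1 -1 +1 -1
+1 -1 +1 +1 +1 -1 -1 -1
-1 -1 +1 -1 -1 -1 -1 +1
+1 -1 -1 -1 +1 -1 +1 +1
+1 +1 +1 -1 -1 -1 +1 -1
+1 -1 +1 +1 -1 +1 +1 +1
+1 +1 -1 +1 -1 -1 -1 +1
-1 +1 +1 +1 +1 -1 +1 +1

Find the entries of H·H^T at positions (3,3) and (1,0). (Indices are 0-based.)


Row 0 of H: [-1, -1, -1, 1, -1, -1, 1, -1].
Row 1 of H: [1, -1, 1, 1, 1, -1, -1, -1].
Row 3 of H: [1, -1, -1, -1, 1, -1, 1, 1].
(H·H^T)[3][3] = Σ_j H[3][j]·H[3][j] = (1)² + (-1)² + (-1)² + (-1)² + (1)² + (-1)² + (1)² + (1)² = 1 + 1 + 1 + 1 + 1 + 1 + 1 + 1 = 8.
(H·H^T)[1][0] = Σ_j H[1][j]·H[0][j] = (1)·(-1) + (-1)·(-1) + (1)·(-1) + (1)·(1) + (1)·(-1) + (-1)·(-1) + (-1)·(1) + (-1)·(-1) = -1 + 1 + -1 + 1 + -1 + 1 + -1 + 1 = 0.
So rows 1 and 0 are orthogonal; the diagonal entry equals n = 8.

(3,3) entry = 8; (1,0) entry = 0.


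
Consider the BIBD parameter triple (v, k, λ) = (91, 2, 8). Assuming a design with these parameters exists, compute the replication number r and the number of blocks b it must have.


Any 2-(v, k, λ) BIBD satisfies two necessary conditions:
  (i)  Each point sits in r blocks, and counting incidences through any fixed point gives r(k − 1) = λ(v − 1), so r = λ(v − 1)/(k − 1).
  (ii) Total incidences bk = vr, so b = vr/k.
Step 1: r = λ(v − 1)/(k − 1) = 8·(91 − 1)/(2 − 1) = 8·90/1 = 720/1 = 720.
Step 2: b = vr/k = 91·720/2 = 65520/2 = 32760.
Check integrality: r = 720 ∈ Z ✓, b = 32760 ∈ Z ✓.
(These identities are necessary conditions: they determine r and b for any design with these parameters, but do not by themselves prove that one exists.)

r = 720, b = 32760.


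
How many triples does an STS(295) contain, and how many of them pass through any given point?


An STS(v) is a 2-(v, 3, 1) BIBD: block size k = 3, λ = 1.
Replication: r(k − 1) = λ(v − 1) ⇒ r·2 = 295 − 1 = 294 ⇒ r = 147.
Block count: b = v(v − 1)/6 = 295·294/6 = 86730/6 = 14455.

r = 147, b = 14455.


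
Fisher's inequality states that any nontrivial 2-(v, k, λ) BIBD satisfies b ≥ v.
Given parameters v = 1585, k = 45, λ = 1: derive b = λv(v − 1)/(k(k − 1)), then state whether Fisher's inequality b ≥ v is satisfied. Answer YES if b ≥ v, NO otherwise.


r = λ(v − 1)/(k − 1) = 1·1584/44 = 36.
b = vr/k = 1585·36/45 = 1268.
Fisher's inequality: b ≥ v ⇔ 1268 ≥ 1585? NO.

NO


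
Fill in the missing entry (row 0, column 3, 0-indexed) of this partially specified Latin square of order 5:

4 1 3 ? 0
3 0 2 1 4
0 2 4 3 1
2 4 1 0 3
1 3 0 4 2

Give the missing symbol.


Row 0 contains symbols [0, 1, 3, 4] — missing [2].
Column 3 contains symbols [0, 1, 3, 4] — missing [2].
The missing symbol must appear in both missing sets; intersection = [2].
Therefore the hidden value is 2.

Missing value = 2.


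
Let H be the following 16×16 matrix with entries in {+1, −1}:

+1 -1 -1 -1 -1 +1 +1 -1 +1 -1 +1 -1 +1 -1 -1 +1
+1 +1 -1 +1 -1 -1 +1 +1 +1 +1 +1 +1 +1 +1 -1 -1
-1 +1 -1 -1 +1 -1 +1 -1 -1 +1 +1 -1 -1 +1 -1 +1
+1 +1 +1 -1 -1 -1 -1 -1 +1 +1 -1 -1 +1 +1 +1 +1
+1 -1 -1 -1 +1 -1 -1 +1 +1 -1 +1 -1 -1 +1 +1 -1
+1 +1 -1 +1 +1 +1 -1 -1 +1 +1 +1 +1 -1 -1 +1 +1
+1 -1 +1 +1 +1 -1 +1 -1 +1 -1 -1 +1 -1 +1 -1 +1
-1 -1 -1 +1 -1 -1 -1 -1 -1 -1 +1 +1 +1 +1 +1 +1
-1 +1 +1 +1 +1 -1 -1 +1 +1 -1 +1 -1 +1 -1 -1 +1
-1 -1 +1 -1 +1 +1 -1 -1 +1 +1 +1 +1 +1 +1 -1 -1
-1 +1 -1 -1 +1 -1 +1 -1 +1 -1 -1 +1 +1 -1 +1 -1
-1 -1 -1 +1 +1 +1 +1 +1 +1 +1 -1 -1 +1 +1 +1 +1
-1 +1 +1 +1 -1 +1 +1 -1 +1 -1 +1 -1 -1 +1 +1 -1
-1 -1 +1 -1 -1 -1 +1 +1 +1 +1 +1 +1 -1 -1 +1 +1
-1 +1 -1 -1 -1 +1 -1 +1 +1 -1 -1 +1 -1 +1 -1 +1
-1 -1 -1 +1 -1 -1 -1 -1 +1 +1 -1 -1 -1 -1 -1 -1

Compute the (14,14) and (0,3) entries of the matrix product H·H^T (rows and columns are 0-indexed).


Row 0 of H: [1, -1, -1, -1, -1, 1, 1, -1, 1, -1, 1, -1, 1, -1, -1, 1].
Row 3 of H: [1, 1, 1, -1, -1, -1, -1, -1, 1, 1, -1, -1, 1, 1, 1, 1].
Row 14 of H: [-1, 1, -1, -1, -1, 1, -1, 1, 1, -1, -1, 1, -1, 1, -1, 1].
(H·H^T)[14][14] = Σ_j H[14][j]·H[14][j] = (-1)² + (1)² + (-1)² + (-1)² + (-1)² + (1)² + (-1)² + (1)² + (1)² + (-1)² + (-1)² + (1)² + (-1)² + (1)² + (-1)² + (1)² = 1 + 1 + 1 + 1 + 1 + 1 + 1 + 1 + 1 + 1 + 1 + 1 + 1 + 1 + 1 + 1 = 16.
(H·H^T)[0][3] = Σ_j H[0][j]·H[3][j] = (1)·(1) + (-1)·(1) + (-1)·(1) + (-1)·(-1) + (-1)·(-1) + (1)·(-1) + (1)·(-1) + (-1)·(-1) + (1)·(1) + (-1)·(1) + (1)·(-1) + (-1)·(-1) + (1)·(1) + (-1)·(1) + (-1)·(1) + (1)·(1) = 1 + -1 + -1 + 1 + 1 + -1 + -1 + 1 + 1 + -1 + -1 + 1 + 1 + -1 + -1 + 1 = 0.
So rows 0 and 3 are orthogonal; the diagonal entry equals n = 16.

(14,14) entry = 16; (0,3) entry = 0.


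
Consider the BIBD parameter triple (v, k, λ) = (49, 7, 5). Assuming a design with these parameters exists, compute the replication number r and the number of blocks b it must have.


Any 2-(v, k, λ) BIBD satisfies two necessary conditions:
  (i)  Each point sits in r blocks, and counting incidences through any fixed point gives r(k − 1) = λ(v − 1), so r = λ(v − 1)/(k − 1).
  (ii) Total incidences bk = vr, so b = vr/k.
Step 1: r = λ(v − 1)/(k − 1) = 5·(49 − 1)/(7 − 1) = 5·48/6 = 240/6 = 40.
Step 2: b = vr/k = 49·40/7 = 1960/7 = 280.
Check integrality: r = 40 ∈ Z ✓, b = 280 ∈ Z ✓.
(These identities are necessary conditions: they determine r and b for any design with these parameters, but do not by themselves prove that one exists.)

r = 40, b = 280.


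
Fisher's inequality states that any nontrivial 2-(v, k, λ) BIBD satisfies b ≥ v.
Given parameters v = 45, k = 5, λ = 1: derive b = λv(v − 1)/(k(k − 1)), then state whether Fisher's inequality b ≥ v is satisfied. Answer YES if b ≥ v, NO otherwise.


b = λv(v − 1)/(k(k − 1)) = 1·45·44/(5·4) = 1980/20 = 99.
Compare with v = 45: b ≥ v, so Fisher's inequality holds.

YES


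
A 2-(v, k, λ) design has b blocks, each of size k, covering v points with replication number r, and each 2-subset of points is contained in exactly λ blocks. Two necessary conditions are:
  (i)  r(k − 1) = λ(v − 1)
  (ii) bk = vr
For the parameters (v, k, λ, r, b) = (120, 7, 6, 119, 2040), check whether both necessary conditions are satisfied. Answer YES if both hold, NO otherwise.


Condition (i): r(k − 1) = 119·6 = 714; λ(v − 1) = 6·119 = 714. Match? YES.
Condition (ii): bk = 2040·7 = 14280; vr = 120·119 = 14280. Match? YES.
Both conditions hold? YES.

YES


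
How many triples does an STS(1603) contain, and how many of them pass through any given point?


An STS(v) is a 2-(v, 3, 1) BIBD: block size k = 3, λ = 1.
Replication: r(k − 1) = λ(v − 1) ⇒ r·2 = 1603 − 1 = 1602 ⇒ r = 801.
Block count: b = v(v − 1)/6 = 1603·1602/6 = 2568006/6 = 428001.

r = 801, b = 428001.


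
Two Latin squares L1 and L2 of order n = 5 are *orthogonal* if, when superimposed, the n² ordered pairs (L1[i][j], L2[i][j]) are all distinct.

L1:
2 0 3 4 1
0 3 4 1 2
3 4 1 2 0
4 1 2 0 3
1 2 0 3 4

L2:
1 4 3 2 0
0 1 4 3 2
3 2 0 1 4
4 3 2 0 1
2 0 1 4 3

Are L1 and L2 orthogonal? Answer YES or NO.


Form the n² = 25 superimposed pairs (L1[i][j], L2[i][j]), row by row (rows and columns indexed from 0):
row 0: (2,1) (0,4) (3,3) (4,2) (1,0)
row 1: (0,0) (3,1) (4,4) (1,3) (2,2)
row 2: (3,3) (4,2) (1,0) (2,1) (0,4)
row 3: (4,4) (1,3) (2,2) (0,0) (3,1)
row 4: (1,2) (2,0) (0,1) (3,4) (4,3)
Orthogonality requires all 25 pairs distinct.
But the pair (3,3) repeats: cell (0,2) has L1 = 3, L2 = 3, and cell (2,0) has L1 = 3, L2 = 3.
A repeated pair means some other pair never occurs (only 15 distinct pairs out of 25), so the squares are not orthogonal.
Conclusion: NO.

NO


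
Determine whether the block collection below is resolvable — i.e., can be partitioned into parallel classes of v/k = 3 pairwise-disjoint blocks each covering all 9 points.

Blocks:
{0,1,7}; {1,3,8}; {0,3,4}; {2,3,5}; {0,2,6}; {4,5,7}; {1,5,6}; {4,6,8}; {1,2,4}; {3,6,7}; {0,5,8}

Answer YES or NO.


v = 9, block size k = 3, number of blocks = 11.
For resolvability, blocks must partition into parallel classes of size v/k = 3.
Total blocks must therefore be a multiple of 3: 11 = 3·3 + 2 ⇒ not divisible ✗.
Resolvable? NO.

NO


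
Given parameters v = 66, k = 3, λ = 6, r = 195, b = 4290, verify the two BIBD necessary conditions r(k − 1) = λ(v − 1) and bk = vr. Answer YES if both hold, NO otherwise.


Condition (i): r(k − 1) = 195·2 = 390; λ(v − 1) = 6·65 = 390. Match? YES.
Condition (ii): bk = 4290·3 = 12870; vr = 66·195 = 12870. Match? YES.
Both conditions hold? YES.

YES


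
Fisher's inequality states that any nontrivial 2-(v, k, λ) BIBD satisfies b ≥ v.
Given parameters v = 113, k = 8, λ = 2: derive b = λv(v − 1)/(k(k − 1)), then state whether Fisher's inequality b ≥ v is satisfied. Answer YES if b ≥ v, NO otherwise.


b = λv(v − 1)/(k(k − 1)) = 2·113·112/(8·7) = 25312/56 = 452.
Compare with v = 113: b ≥ v, so Fisher's inequality holds.

YES


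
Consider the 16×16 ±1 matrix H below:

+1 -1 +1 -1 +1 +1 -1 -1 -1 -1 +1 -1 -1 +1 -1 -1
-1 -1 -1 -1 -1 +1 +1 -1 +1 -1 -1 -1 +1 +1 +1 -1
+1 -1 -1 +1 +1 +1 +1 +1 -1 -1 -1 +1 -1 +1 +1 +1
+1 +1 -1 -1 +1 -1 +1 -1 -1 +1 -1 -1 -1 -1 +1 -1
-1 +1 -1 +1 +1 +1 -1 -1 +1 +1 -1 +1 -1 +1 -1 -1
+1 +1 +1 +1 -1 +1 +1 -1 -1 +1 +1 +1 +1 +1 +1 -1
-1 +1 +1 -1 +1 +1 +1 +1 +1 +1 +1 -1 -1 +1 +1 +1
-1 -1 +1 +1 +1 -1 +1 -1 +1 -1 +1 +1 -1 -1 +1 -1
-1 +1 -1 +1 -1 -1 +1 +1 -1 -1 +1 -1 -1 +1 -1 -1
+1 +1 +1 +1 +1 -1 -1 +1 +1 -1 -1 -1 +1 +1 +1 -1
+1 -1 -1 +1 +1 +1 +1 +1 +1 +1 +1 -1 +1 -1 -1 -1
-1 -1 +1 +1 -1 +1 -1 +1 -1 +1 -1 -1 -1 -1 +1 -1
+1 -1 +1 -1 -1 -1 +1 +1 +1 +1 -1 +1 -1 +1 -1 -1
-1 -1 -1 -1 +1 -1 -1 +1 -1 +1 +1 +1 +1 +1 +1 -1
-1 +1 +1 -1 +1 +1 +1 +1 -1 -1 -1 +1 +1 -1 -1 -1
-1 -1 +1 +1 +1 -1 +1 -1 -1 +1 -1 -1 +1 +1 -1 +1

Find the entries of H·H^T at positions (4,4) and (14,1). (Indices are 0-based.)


Row 1 of H: [-1, -1, -1, -1, -1, 1, 1, -1, 1, -1, -1, -1, 1, 1, 1, -1].
Row 4 of H: [-1, 1, -1, 1, 1, 1, -1, -1, 1, 1, -1, 1, -1, 1, -1, -1].
Row 14 of H: [-1, 1, 1, -1, 1, 1, 1, 1, -1, -1, -1, 1, 1, -1, -1, -1].
(H·H^T)[4][4] = Σ_j H[4][j]·H[4][j] = (-1)² + (1)² + (-1)² + (1)² + (1)² + (1)² + (-1)² + (-1)² + (1)² + (1)² + (-1)² + (1)² + (-1)² + (1)² + (-1)² + (-1)² = 1 + 1 + 1 + 1 + 1 + 1 + 1 + 1 + 1 + 1 + 1 + 1 + 1 + 1 + 1 + 1 = 16.
(H·H^T)[14][1] = Σ_j H[14][j]·H[1][j] = (-1)·(-1) + (1)·(-1) + (1)·(-1) + (-1)·(-1) + (1)·(-1) + (1)·(1) + (1)·(1) + (1)·(-1) + (-1)·(1) + (-1)·(-1) + (-1)·(-1) + (1)·(-1) + (1)·(1) + (-1)·(1) + (-1)·(1) + (-1)·(-1) = 1 + -1 + -1 + 1 + -1 + 1 + 1 + -1 + -1 + 1 + 1 + -1 + 1 + -1 + -1 + 1 = 0.
So rows 14 and 1 are orthogonal; the diagonal entry equals n = 16.

(4,4) entry = 16; (14,1) entry = 0.


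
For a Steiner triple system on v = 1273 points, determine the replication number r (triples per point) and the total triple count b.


An STS(v) is a 2-(v, 3, 1) BIBD: block size k = 3, λ = 1.
Replication: r(k − 1) = λ(v − 1) ⇒ r·2 = 1273 − 1 = 1272 ⇒ r = 636.
Block count: bk = vr ⇒ b·3 = 1273·636 = 809628 ⇒ b = 269876.

r = 636, b = 269876.


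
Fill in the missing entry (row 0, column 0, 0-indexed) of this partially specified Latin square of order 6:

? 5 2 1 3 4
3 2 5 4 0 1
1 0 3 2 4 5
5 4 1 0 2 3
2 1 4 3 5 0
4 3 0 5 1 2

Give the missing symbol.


Row 0 contains symbols [1, 2, 3, 4, 5] — missing [0].
Column 0 contains symbols [1, 2, 3, 4, 5] — missing [0].
The missing symbol must appear in both missing sets; intersection = [0].
Therefore the hidden value is 0.

Missing value = 0.


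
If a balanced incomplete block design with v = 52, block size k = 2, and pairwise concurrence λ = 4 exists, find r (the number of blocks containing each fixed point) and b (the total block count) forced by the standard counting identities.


Any 2-(v, k, λ) BIBD satisfies two necessary conditions:
  (i)  Each point sits in r blocks, and counting incidences through any fixed point gives r(k − 1) = λ(v − 1), so r = λ(v − 1)/(k − 1).
  (ii) Total incidences bk = vr, so b = vr/k.
Step 1: r = λ(v − 1)/(k − 1) = 4·(52 − 1)/(2 − 1) = 4·51/1 = 204/1 = 204.
Step 2: b = vr/k = 52·204/2 = 10608/2 = 5304.
Check integrality: r = 204 ∈ Z ✓, b = 5304 ∈ Z ✓.
(These identities are necessary conditions: they determine r and b for any design with these parameters, but do not by themselves prove that one exists.)

r = 204, b = 5304.


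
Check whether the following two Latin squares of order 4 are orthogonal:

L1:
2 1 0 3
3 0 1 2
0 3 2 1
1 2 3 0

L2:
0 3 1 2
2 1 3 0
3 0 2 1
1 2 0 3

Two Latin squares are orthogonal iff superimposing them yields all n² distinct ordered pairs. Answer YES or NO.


Form the n² = 16 superimposed pairs (L1[i][j], L2[i][j]), row by row (rows and columns indexed from 0):
row 0: (2,0) (1,3) (0,1) (3,2)
row 1: (3,2) (0,1) (1,3) (2,0)
row 2: (0,3) (3,0) (2,2) (1,1)
row 3: (1,1) (2,2) (3,0) (0,3)
Orthogonality requires all 16 pairs distinct.
But the pair (3,2) repeats: cell (0,3) has L1 = 3, L2 = 2, and cell (1,0) has L1 = 3, L2 = 2.
A repeated pair means some other pair never occurs (only 8 distinct pairs out of 16), so the squares are not orthogonal.
Conclusion: NO.

NO


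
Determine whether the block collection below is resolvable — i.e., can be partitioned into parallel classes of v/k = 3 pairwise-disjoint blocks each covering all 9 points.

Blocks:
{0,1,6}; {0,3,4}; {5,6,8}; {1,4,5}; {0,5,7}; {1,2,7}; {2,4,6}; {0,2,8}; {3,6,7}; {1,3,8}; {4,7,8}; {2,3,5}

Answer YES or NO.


v = 9, block size k = 3, number of blocks = 12.
For resolvability, blocks must partition into parallel classes of size v/k = 3.
Total blocks must therefore be a multiple of 3: 12 = 3·4 + 0 ⇒ divisible ✓.
Greedy packing gives 4 candidate class(es). Each should be a full parallel class (size 3, covers all 9 points).
  Class 1 (3 blocks): {0,1,6}; {4,7,8}; {2,3,5}. Points covered: [0, 1, 2, 3, 4, 5, 6, 7, 8].
  Class 2 (3 blocks): {0,3,4}; {5,6,8}; {1,2,7}. Points covered: [0, 1, 2, 3, 4, 5, 6, 7, 8].
  Class 3 (3 blocks): {1,4,5}; {0,2,8}; {3,6,7}. Points covered: [0, 1, 2, 3, 4, 5, 6, 7, 8].
  Class 4 (3 blocks): {0,5,7}; {2,4,6}; {1,3,8}. Points covered: [0, 1, 2, 3, 4, 5, 6, 7, 8].
All classes full (size 3)? YES. All classes cover every point? YES.
Resolvable? YES.

YES


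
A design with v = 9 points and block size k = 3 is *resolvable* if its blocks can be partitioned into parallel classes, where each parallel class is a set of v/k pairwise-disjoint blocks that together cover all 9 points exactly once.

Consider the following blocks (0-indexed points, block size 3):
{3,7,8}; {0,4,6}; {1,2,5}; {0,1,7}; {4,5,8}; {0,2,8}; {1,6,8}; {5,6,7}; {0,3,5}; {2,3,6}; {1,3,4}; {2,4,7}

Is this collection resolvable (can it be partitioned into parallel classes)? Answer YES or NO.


v = 9, block size k = 3, number of blocks = 12.
For resolvability, blocks must partition into parallel classes of size v/k = 3.
Total blocks must therefore be a multiple of 3: 12 = 3·4 + 0 ⇒ divisible ✓.
Greedy packing gives 4 candidate class(es). Each should be a full parallel class (size 3, covers all 9 points).
  Class 1 (3 blocks): {3,7,8}; {0,4,6}; {1,2,5}. Points covered: [0, 1, 2, 3, 4, 5, 6, 7, 8].
  Class 2 (3 blocks): {0,1,7}; {4,5,8}; {2,3,6}. Points covered: [0, 1, 2, 3, 4, 5, 6, 7, 8].
  Class 3 (3 blocks): {0,2,8}; {5,6,7}; {1,3,4}. Points covered: [0, 1, 2, 3, 4, 5, 6, 7, 8].
  Class 4 (3 blocks): {1,6,8}; {0,3,5}; {2,4,7}. Points covered: [0, 1, 2, 3, 4, 5, 6, 7, 8].
All classes full (size 3)? YES. All classes cover every point? YES.
Resolvable? YES.

YES


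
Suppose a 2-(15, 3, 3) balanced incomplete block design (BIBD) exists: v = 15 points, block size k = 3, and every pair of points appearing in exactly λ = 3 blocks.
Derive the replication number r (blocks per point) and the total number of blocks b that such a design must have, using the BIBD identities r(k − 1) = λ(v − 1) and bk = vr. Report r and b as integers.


Any 2-(v, k, λ) BIBD satisfies two necessary conditions:
  (i)  Each point sits in r blocks, and counting incidences through any fixed point gives r(k − 1) = λ(v − 1), so r = λ(v − 1)/(k − 1).
  (ii) Total incidences bk = vr, so b = vr/k.
Step 1: r = λ(v − 1)/(k − 1) = 3·(15 − 1)/(3 − 1) = 3·14/2 = 42/2 = 21.
Step 2: b = vr/k = 15·21/3 = 315/3 = 105.
Check integrality: r = 21 ∈ Z ✓, b = 105 ∈ Z ✓.
(These identities are necessary conditions: they determine r and b for any design with these parameters, but do not by themselves prove that one exists.)

r = 21, b = 105.


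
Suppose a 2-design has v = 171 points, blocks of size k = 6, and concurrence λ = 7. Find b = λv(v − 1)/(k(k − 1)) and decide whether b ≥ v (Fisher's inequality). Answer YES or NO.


b = λv(v − 1)/(k(k − 1)) = 7·171·170/(6·5) = 203490/30 = 6783.
Compare with v = 171: b ≥ v, so Fisher's inequality holds.

YES


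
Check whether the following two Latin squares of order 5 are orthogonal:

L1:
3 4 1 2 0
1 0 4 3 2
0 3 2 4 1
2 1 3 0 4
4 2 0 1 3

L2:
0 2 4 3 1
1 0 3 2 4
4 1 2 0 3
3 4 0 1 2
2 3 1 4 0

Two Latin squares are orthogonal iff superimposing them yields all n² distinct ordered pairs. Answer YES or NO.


Form the n² = 25 superimposed pairs (L1[i][j], L2[i][j]), row by row (rows and columns indexed from 0):
row 0: (3,0) (4,2) (1,4) (2,3) (0,1)
row 1: (1,1) (0,0) (4,3) (3,2) (2,4)
row 2: (0,4) (3,1) (2,2) (4,0) (1,3)
row 3: (2,3) (1,4) (3,0) (0,1) (4,2)
row 4: (4,2) (2,3) (0,1) (1,4) (3,0)
Orthogonality requires all 25 pairs distinct.
But the pair (2,3) repeats: cell (0,3) has L1 = 2, L2 = 3, and cell (3,0) has L1 = 2, L2 = 3.
A repeated pair means some other pair never occurs (only 15 distinct pairs out of 25), so the squares are not orthogonal.
Conclusion: NO.

NO


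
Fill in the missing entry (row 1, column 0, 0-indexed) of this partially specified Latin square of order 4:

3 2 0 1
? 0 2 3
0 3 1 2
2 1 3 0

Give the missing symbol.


Row 1 contains symbols [0, 2, 3] — missing [1].
Column 0 contains symbols [0, 2, 3] — missing [1].
The missing symbol must appear in both missing sets; intersection = [1].
Therefore the hidden value is 1.

Missing value = 1.


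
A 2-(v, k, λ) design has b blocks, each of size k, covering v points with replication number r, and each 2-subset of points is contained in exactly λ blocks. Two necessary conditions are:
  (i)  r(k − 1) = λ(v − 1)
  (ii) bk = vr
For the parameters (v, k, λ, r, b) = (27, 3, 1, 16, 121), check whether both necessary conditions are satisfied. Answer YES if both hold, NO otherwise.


Condition (i): r(k − 1) = 16·2 = 32; λ(v − 1) = 1·26 = 26. Match? NO.
Condition (ii): bk = 121·3 = 363; vr = 27·16 = 432. Match? NO.
Both conditions hold? NO.

NO


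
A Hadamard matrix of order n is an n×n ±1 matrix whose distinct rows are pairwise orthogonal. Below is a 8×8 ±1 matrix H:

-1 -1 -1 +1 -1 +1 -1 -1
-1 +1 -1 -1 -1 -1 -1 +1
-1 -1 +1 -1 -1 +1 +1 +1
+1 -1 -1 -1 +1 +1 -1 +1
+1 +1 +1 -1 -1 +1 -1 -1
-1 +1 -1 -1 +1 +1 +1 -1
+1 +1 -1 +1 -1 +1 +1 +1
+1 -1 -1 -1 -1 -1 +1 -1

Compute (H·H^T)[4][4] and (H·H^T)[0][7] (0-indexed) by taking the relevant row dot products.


Row 0 of H: [-1, -1, -1, 1, -1, 1, -1, -1].
Row 4 of H: [1, 1, 1, -1, -1, 1, -1, -1].
Row 7 of H: [1, -1, -1, -1, -1, -1, 1, -1].
(H·H^T)[4][4] = Σ_j H[4][j]·H[4][j] = (1)² + (1)² + (1)² + (-1)² + (-1)² + (1)² + (-1)² + (-1)² = 1 + 1 + 1 + 1 + 1 + 1 + 1 + 1 = 8.
(H·H^T)[0][7] = Σ_j H[0][j]·H[7][j] = (-1)·(1) + (-1)·(-1) + (-1)·(-1) + (1)·(-1) + (-1)·(-1) + (1)·(-1) + (-1)·(1) + (-1)·(-1) = -1 + 1 + 1 + -1 + 1 + -1 + -1 + 1 = 0.
So rows 0 and 7 are orthogonal; the diagonal entry equals n = 8.

(4,4) entry = 8; (0,7) entry = 0.


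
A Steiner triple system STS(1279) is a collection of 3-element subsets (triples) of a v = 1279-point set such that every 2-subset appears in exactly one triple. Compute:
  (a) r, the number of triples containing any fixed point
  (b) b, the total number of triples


An STS(v) is a 2-(v, 3, 1) BIBD: block size k = 3, λ = 1.
Replication: r(k − 1) = λ(v − 1) ⇒ r·2 = 1279 − 1 = 1278 ⇒ r = 639.
Block count: b = v(v − 1)/6 = 1279·1278/6 = 1634562/6 = 272427.
(Check via bk = vr: 272427·3 = 817281 = 1279·639 = 817281 ✓.)

r = 639, b = 272427.


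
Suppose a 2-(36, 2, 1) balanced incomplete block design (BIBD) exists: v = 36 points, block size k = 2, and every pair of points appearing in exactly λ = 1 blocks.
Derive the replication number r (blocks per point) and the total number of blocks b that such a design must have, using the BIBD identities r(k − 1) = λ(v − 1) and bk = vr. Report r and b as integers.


Any 2-(v, k, λ) BIBD satisfies two necessary conditions:
  (i)  Each point sits in r blocks, and counting incidences through any fixed point gives r(k − 1) = λ(v − 1), so r = λ(v − 1)/(k − 1).
  (ii) Total incidences bk = vr, so b = vr/k.
Step 1: r = λ(v − 1)/(k − 1) = 1·(36 − 1)/(2 − 1) = 1·35/1 = 35/1 = 35.
Step 2: b = vr/k = 36·35/2 = 1260/2 = 630.
Check integrality: r = 35 ∈ Z ✓, b = 630 ∈ Z ✓.
(These identities are necessary conditions: they determine r and b for any design with these parameters, but do not by themselves prove that one exists.)

r = 35, b = 630.


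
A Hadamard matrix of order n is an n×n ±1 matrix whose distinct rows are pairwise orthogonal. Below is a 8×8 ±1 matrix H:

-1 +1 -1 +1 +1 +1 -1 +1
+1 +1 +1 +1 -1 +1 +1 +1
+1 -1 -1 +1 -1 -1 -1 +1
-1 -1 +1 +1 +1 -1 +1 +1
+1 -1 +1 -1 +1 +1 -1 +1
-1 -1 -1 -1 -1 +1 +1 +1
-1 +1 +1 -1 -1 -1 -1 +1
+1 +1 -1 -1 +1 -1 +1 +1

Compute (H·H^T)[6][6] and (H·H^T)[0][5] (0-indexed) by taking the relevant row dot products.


Row 0 of H: [-1, 1, -1, 1, 1, 1, -1, 1].
Row 5 of H: [-1, -1, -1, -1, -1, 1, 1, 1].
Row 6 of H: [-1, 1, 1, -1, -1, -1, -1, 1].
(H·H^T)[6][6] = Σ_j H[6][j]·H[6][j] = (-1)² + (1)² + (1)² + (-1)² + (-1)² + (-1)² + (-1)² + (1)² = 1 + 1 + 1 + 1 + 1 + 1 + 1 + 1 = 8.
(H·H^T)[0][5] = Σ_j H[0][j]·H[5][j] = (-1)·(-1) + (1)·(-1) + (-1)·(-1) + (1)·(-1) + (1)·(-1) + (1)·(1) + (-1)·(1) + (1)·(1) = 1 + -1 + 1 + -1 + -1 + 1 + -1 + 1 = 0.
So rows 0 and 5 are orthogonal; the diagonal entry equals n = 8.

(6,6) entry = 8; (0,5) entry = 0.


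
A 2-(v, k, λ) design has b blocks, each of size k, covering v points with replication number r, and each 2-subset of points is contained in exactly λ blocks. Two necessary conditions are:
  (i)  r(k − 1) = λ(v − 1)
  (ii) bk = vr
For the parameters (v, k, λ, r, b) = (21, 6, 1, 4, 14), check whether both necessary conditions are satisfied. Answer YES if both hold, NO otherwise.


Condition (i): r(k − 1) = 4·5 = 20; λ(v − 1) = 1·20 = 20. Match? YES.
Condition (ii): bk = 14·6 = 84; vr = 21·4 = 84. Match? YES.
Both conditions hold? YES.

YES


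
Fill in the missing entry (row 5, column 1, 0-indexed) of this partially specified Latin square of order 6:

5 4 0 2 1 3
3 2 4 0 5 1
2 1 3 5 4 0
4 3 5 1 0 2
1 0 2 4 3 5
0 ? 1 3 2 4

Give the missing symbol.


Row 5 contains symbols [0, 1, 2, 3, 4] — missing [5].
Column 1 contains symbols [0, 1, 2, 3, 4] — missing [5].
The missing symbol must appear in both missing sets; intersection = [5].
Therefore the hidden value is 5.

Missing value = 5.


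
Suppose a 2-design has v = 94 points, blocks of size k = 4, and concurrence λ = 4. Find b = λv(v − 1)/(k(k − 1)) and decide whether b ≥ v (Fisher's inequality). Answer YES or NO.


r = λ(v − 1)/(k − 1) = 4·93/3 = 124.
b = vr/k = 94·124/4 = 2914.
Fisher's inequality: b ≥ v ⇔ 2914 ≥ 94? YES.

YES


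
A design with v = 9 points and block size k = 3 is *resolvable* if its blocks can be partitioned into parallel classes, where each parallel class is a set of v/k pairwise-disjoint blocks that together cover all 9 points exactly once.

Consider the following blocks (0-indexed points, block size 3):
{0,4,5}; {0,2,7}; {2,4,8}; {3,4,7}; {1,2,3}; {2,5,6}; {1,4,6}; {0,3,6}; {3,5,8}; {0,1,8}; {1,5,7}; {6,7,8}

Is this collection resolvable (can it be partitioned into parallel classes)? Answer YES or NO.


v = 9, block size k = 3, number of blocks = 12.
For resolvability, blocks must partition into parallel classes of size v/k = 3.
Total blocks must therefore be a multiple of 3: 12 = 3·4 + 0 ⇒ divisible ✓.
Greedy packing gives 4 candidate class(es). Each should be a full parallel class (size 3, covers all 9 points).
  Class 1 (3 blocks): {0,4,5}; {1,2,3}; {6,7,8}. Points covered: [0, 1, 2, 3, 4, 5, 6, 7, 8].
  Class 2 (3 blocks): {0,2,7}; {1,4,6}; {3,5,8}. Points covered: [0, 1, 2, 3, 4, 5, 6, 7, 8].
  Class 3 (3 blocks): {2,4,8}; {0,3,6}; {1,5,7}. Points covered: [0, 1, 2, 3, 4, 5, 6, 7, 8].
  Class 4 (3 blocks): {3,4,7}; {2,5,6}; {0,1,8}. Points covered: [0, 1, 2, 3, 4, 5, 6, 7, 8].
All classes full (size 3)? YES. All classes cover every point? YES.
Resolvable? YES.

YES


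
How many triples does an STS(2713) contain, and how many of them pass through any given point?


An STS(v) is a 2-(v, 3, 1) BIBD: block size k = 3, λ = 1.
Replication: r(k − 1) = λ(v − 1) ⇒ r·2 = 2713 − 1 = 2712 ⇒ r = 1356.
Block count: bk = vr ⇒ b·3 = 2713·1356 = 3678828 ⇒ b = 1226276.

r = 1356, b = 1226276.


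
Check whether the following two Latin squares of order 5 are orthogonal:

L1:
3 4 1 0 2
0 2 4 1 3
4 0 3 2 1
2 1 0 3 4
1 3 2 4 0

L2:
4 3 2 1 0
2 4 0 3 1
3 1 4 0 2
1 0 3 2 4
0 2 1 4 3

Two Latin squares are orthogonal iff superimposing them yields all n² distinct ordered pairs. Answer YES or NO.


Form the n² = 25 superimposed pairs (L1[i][j], L2[i][j]), row by row (rows and columns indexed from 0):
row 0: (3,4) (4,3) (1,2) (0,1) (2,0)
row 1: (0,2) (2,4) (4,0) (1,3) (3,1)
row 2: (4,3) (0,1) (3,4) (2,0) (1,2)
row 3: (2,1) (1,0) (0,3) (3,2) (4,4)
row 4: (1,0) (3,2) (2,1) (4,4) (0,3)
Orthogonality requires all 25 pairs distinct.
But the pair (4,3) repeats: cell (0,1) has L1 = 4, L2 = 3, and cell (2,0) has L1 = 4, L2 = 3.
A repeated pair means some other pair never occurs (only 15 distinct pairs out of 25), so the squares are not orthogonal.
Conclusion: NO.

NO


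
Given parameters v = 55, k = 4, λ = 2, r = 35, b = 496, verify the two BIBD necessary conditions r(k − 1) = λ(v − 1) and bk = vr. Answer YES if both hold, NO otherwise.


Condition (i): r(k − 1) = 35·3 = 105; λ(v − 1) = 2·54 = 108. Match? NO.
Condition (ii): bk = 496·4 = 1984; vr = 55·35 = 1925. Match? NO.
Both conditions hold? NO.

NO


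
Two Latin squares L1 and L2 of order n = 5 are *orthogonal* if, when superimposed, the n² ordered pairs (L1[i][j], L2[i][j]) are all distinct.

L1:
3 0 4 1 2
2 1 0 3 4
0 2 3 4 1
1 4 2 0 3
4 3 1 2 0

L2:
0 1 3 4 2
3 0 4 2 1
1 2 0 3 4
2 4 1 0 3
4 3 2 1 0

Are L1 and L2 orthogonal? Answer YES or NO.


Form the n² = 25 superimposed pairs (L1[i][j], L2[i][j]), row by row (rows and columns indexed from 0):
row 0: (3,0) (0,1) (4,3) (1,4) (2,2)
row 1: (2,3) (1,0) (0,4) (3,2) (4,1)
row 2: (0,1) (2,2) (3,0) (4,3) (1,4)
row 3: (1,2) (4,4) (2,1) (0,0) (3,3)
row 4: (4,4) (3,3) (1,2) (2,1) (0,0)
Orthogonality requires all 25 pairs distinct.
But the pair (0,1) repeats: cell (0,1) has L1 = 0, L2 = 1, and cell (2,0) has L1 = 0, L2 = 1.
A repeated pair means some other pair never occurs (only 15 distinct pairs out of 25), so the squares are not orthogonal.
Conclusion: NO.

NO


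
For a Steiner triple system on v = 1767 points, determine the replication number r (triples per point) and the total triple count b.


An STS(v) is a 2-(v, 3, 1) BIBD: block size k = 3, λ = 1.
Replication: r(k − 1) = λ(v − 1) ⇒ r·2 = 1767 − 1 = 1766 ⇒ r = 883.
Block count: b = v(v − 1)/6 = 1767·1766/6 = 3120522/6 = 520087.
(Check via bk = vr: 520087·3 = 1560261 = 1767·883 = 1560261 ✓.)

r = 883, b = 520087.


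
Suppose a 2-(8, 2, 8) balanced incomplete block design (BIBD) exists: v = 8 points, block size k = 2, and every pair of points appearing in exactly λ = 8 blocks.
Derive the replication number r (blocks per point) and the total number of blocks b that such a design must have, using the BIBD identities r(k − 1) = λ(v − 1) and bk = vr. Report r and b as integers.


Any 2-(v, k, λ) BIBD satisfies two necessary conditions:
  (i)  Each point sits in r blocks, and counting incidences through any fixed point gives r(k − 1) = λ(v − 1), so r = λ(v − 1)/(k − 1).
  (ii) Total incidences bk = vr, so b = vr/k.
Step 1: r = λ(v − 1)/(k − 1) = 8·(8 − 1)/(2 − 1) = 8·7/1 = 56/1 = 56.
Step 2: b = vr/k = 8·56/2 = 448/2 = 224.
Check integrality: r = 56 ∈ Z ✓, b = 224 ∈ Z ✓.
(These identities are necessary conditions: they determine r and b for any design with these parameters, but do not by themselves prove that one exists.)

r = 56, b = 224.
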